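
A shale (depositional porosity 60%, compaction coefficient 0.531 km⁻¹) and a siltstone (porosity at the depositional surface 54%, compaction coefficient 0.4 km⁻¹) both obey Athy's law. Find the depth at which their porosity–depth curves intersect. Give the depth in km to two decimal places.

Set phi₀ₐ e^(−βₐz) = phi₀ᵦ e^(−βᵦz) ⇒ ln(phi₀ₐ/phi₀ᵦ) = (βₐ − βᵦ)·z
z = ln(0.6/0.54) / (0.531 − 0.4) = 0.1054 / 0.131 = 0.804 km

0.80 km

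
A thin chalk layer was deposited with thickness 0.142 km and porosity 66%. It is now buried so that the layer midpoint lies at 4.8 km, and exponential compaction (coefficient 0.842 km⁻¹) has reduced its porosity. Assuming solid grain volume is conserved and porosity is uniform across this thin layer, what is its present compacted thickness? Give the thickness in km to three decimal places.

Porosity at 4.8 km: φ = 0.66·exp(−0.842×4.8) = 0.0116
Solid-volume conservation: h(1−φ) = h₀(1−φ₀) ⇒ h = h₀·(1−φ₀)/(1−φ)
h = 0.142 × (1 − 0.66)/(1 − 0.0116) = 0.142 × 0.3440 = 0.0488 km

0.049 km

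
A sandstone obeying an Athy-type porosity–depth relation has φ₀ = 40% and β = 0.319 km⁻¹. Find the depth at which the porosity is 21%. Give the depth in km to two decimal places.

2.02 km

Invert Athy's law: z = ln(φ₀/φ) / β
z = ln(0.4/0.21) / 0.319 = ln(1.905) / 0.319 = 0.6444 / 0.319 = 2.020 km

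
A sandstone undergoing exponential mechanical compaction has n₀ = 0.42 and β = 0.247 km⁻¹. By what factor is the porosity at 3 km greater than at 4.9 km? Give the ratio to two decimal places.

n(Z₁)/n(Z₂) = e^(−β·Z₁)/e^(−β·Z₂) = e^{β(Z₂−Z₁)}
= exp(0.247 × 1.9) = exp(0.4693) = 1.5989

1.60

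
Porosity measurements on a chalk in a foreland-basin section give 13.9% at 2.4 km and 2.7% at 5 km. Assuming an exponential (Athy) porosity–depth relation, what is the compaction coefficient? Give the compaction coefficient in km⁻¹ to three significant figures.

0.630 km⁻¹

Athy: phi(z) = phi₀ e^(−kz) ⇒ phi₁/phi₂ = e^{k(z₂−z₁)} ⇒ k = ln(phi₁/phi₂)/(z₂−z₁)
k = ln(0.139/0.027) / (5 − 2.4) = ln(5.148) / 2.6 = 1.6386 / 2.6 = 0.6302 km⁻¹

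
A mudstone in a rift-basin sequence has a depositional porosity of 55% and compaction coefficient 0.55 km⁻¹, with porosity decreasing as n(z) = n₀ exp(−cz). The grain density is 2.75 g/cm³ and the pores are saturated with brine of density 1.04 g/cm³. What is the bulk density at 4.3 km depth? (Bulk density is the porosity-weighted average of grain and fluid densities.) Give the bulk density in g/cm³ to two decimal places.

Porosity at depth: n = 0.55·exp(−0.55×4.3) = 0.55×0.0939 = 0.0517
Bulk density: ρ_b = (1−n)ρ_g + n·ρ_f = 0.9483×2.75 + 0.0517×1.04
       = 2.608 + 0.054 = 2.662 g/cm³

2.66 g/cm³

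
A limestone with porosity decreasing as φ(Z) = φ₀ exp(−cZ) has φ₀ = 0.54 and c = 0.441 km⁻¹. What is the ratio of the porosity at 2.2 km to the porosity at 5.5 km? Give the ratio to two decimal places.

4.29

φ(Z₁)/φ(Z₂) = e^(−c·Z₁)/e^(−c·Z₂) = e^{c(Z₂−Z₁)}
= exp(0.441 × 3.3) = exp(1.455) = 4.2858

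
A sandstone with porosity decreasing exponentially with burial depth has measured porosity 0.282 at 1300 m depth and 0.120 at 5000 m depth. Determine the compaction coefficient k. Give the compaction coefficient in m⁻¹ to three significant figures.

0.000231 m⁻¹

Working in km (1 km = 1000 m; k in km⁻¹ = k in m⁻¹ × 1000):
Athy: n(d) = n₀ e^(−kd) ⇒ n₁/n₂ = e^{k(d₂−d₁)} ⇒ k = ln(n₁/n₂)/(d₂−d₁)
k = ln(0.282/0.12) / (5 − 1.3) = ln(2.35) / 3.7 = 0.8544 / 3.7 = 0.2309 km⁻¹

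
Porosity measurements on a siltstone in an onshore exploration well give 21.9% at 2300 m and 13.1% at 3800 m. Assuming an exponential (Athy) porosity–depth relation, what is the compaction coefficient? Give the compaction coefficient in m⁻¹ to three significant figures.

Working in km (1 km = 1000 m; β in km⁻¹ = β in m⁻¹ × 1000):
Athy: phi(Z) = phi₀ e^(−βZ) ⇒ phi₁/phi₂ = e^{β(Z₂−Z₁)} ⇒ β = ln(phi₁/phi₂)/(Z₂−Z₁)
β = ln(0.219/0.131) / (3.8 − 2.3) = ln(1.672) / 1.5 = 0.5139 / 1.5 = 0.3426 km⁻¹

0.000343 m⁻¹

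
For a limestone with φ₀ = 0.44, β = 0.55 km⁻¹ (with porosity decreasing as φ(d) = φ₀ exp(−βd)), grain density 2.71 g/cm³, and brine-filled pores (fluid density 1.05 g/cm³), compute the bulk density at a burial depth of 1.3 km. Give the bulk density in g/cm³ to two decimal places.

Porosity at depth: φ = 0.44·exp(−0.55×1.3) = 0.44×0.4892 = 0.2152
Bulk density: ρ_b = (1−φ)ρ_g + φ·ρ_f = 0.7848×2.71 + 0.2152×1.05
       = 2.127 + 0.226 = 2.353 g/cm³

2.35 g/cm³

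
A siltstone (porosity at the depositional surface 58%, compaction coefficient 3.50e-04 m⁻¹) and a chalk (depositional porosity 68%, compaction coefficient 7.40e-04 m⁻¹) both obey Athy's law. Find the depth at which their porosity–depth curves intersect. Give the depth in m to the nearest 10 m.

410 m

Working in km (1 km = 1000 m; c in km⁻¹ = c in m⁻¹ × 1000):
Set phi₀ₐ e^(−cₐz) = phi₀ᵦ e^(−cᵦz) ⇒ ln(phi₀ₐ/phi₀ᵦ) = (cₐ − cᵦ)·z
z = ln(0.58/0.68) / (0.35 − 0.74) = -0.1591 / -0.39 = 0.408 km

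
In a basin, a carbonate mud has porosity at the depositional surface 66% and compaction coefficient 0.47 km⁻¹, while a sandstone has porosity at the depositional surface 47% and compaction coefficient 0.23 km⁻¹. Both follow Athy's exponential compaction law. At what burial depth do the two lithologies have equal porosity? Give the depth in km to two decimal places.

Set φ₀ₐ e^(−kₐd) = φ₀ᵦ e^(−kᵦd) ⇒ ln(φ₀ₐ/φ₀ᵦ) = (kₐ − kᵦ)·d
d = ln(0.66/0.47) / (0.47 − 0.23) = 0.3395 / 0.24 = 1.415 km

1.41 km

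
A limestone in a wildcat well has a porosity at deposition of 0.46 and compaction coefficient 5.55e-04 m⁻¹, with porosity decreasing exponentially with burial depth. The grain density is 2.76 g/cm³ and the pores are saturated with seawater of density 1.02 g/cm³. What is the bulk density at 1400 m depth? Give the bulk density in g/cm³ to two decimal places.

Working in km (1 km = 1000 m; c in km⁻¹ = c in m⁻¹ × 1000):
Porosity at depth: φ = 0.46·exp(−0.555×1.4) = 0.46×0.4598 = 0.2115
Bulk density: ρ_b = (1−φ)ρ_g + φ·ρ_f = 0.7885×2.76 + 0.2115×1.02
       = 2.176 + 0.216 = 2.392 g/cm³

2.39 g/cm³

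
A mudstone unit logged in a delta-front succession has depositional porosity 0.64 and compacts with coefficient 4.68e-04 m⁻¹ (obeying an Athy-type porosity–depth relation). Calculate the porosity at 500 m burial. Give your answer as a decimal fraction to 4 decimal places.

0.5065

Working in km (1 km = 1000 m; k in km⁻¹ = k in m⁻¹ × 1000):
φ = φ₀·exp(−k·d) = 0.64 × exp(−0.468 × 0.5) = 0.64 × exp(−0.234)
  = 0.64 × 0.7914 = 0.5065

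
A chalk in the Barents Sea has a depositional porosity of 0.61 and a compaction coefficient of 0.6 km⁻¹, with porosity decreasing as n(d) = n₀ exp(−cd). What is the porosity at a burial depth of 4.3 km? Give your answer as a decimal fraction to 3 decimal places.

0.046

n = n₀·exp(−c·d) = 0.61 × exp(−0.6 × 4.3) = 0.61 × exp(−2.58)
  = 0.61 × 0.0758 = 0.0462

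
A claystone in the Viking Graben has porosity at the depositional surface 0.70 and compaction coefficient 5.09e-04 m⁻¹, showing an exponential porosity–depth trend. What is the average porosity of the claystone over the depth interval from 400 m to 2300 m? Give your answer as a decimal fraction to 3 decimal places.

Working in km (1 km = 1000 m; c in km⁻¹ = c in m⁻¹ × 1000):
⟨phi⟩ = (1/(d₂−d₁)) ∫ phi₀ e^(−cd) dd = phi₀·(e^(−c·d₁) − e^(−c·d₂)) / (c·(d₂−d₁))
e^(−0.509×0.4) = 0.8158; e^(−0.509×2.3) = 0.3101
⟨phi⟩ = 0.7 × (0.8158 − 0.3101) / (0.509 × 1.9) = 0.7 × 0.5228 = 0.3660

0.366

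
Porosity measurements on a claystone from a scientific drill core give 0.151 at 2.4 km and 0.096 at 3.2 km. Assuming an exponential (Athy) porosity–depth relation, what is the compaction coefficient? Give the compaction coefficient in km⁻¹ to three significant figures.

Athy: n(z) = n₀ e^(−βz) ⇒ n₁/n₂ = e^{β(z₂−z₁)} ⇒ β = ln(n₁/n₂)/(z₂−z₁)
β = ln(0.151/0.096) / (3.2 − 2.4) = ln(1.573) / 0.8 = 0.4529 / 0.8 = 0.5662 km⁻¹

0.566 km⁻¹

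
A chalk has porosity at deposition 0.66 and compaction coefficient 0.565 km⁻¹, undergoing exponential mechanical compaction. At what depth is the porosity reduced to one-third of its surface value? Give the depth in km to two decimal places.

phi/phi₀ = 1/3 ⇒ exp(−k·z) = 1/3 ⇒ z = ln(3) / k
z = 1.0986 / 0.565 = 1.944 km

1.94 km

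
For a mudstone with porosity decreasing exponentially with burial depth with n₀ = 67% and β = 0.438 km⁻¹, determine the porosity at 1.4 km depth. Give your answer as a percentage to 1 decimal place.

36.3%

n = n₀·exp(−β·Z) = 0.67 × exp(−0.438 × 1.4) = 0.67 × exp(−0.6132)
  = 0.67 × 0.5416 = 0.3629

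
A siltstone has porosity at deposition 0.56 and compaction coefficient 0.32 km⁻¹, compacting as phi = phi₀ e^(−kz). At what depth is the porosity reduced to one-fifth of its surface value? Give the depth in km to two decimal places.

phi/phi₀ = 1/5 ⇒ exp(−k·z) = 1/5 ⇒ z = ln(5) / k
z = 1.6094 / 0.32 = 5.029 km

5.03 km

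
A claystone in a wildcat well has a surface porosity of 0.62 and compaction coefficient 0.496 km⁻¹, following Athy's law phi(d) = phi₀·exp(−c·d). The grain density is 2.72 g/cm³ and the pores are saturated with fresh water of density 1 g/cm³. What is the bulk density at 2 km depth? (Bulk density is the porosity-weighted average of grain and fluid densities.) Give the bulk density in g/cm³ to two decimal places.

2.32 g/cm³

Porosity at depth: phi = 0.62·exp(−0.496×2) = 0.62×0.3708 = 0.2299
Bulk density: ρ_b = (1−phi)ρ_g + phi·ρ_f = 0.7701×2.72 + 0.2299×1
       = 2.095 + 0.230 = 2.325 g/cm³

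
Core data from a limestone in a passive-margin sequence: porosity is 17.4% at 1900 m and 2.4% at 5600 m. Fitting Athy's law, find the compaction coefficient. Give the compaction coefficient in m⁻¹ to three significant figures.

Working in km (1 km = 1000 m; c in km⁻¹ = c in m⁻¹ × 1000):
Athy: phi(d) = phi₀ e^(−cd) ⇒ phi₁/phi₂ = e^{c(d₂−d₁)} ⇒ c = ln(phi₁/phi₂)/(d₂−d₁)
c = ln(0.174/0.024) / (5.6 − 1.9) = ln(7.25) / 3.7 = 1.9810 / 3.7 = 0.5354 km⁻¹

0.000535 m⁻¹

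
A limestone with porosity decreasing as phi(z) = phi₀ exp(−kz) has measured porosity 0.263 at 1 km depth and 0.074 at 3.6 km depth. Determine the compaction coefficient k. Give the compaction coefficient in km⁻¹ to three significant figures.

Athy: phi(z) = phi₀ e^(−kz) ⇒ phi₁/phi₂ = e^{k(z₂−z₁)} ⇒ k = ln(phi₁/phi₂)/(z₂−z₁)
k = ln(0.263/0.074) / (3.6 − 1) = ln(3.554) / 2.6 = 1.2681 / 2.6 = 0.4877 km⁻¹

0.488 km⁻¹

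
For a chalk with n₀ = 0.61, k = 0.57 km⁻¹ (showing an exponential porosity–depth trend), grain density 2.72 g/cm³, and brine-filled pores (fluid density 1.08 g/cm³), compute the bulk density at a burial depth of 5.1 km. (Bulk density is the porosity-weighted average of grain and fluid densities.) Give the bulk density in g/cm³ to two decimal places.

2.67 g/cm³

Porosity at depth: n = 0.61·exp(−0.57×5.1) = 0.61×0.0546 = 0.0333
Bulk density: ρ_b = (1−n)ρ_g + n·ρ_f = 0.9667×2.72 + 0.0333×1.08
       = 2.629 + 0.036 = 2.665 g/cm³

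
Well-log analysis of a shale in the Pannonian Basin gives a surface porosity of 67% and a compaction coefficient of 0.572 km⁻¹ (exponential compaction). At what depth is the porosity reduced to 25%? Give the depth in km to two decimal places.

Invert Athy's law: d = ln(phi₀/phi) / β
d = ln(0.67/0.25) / 0.572 = ln(2.68) / 0.572 = 0.9858 / 0.572 = 1.723 km

1.72 km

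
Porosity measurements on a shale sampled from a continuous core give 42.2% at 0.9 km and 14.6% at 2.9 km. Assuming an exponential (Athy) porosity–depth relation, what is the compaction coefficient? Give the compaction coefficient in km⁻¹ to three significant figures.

Athy: φ(Z) = φ₀ e^(−cZ) ⇒ φ₁/φ₂ = e^{c(Z₂−Z₁)} ⇒ c = ln(φ₁/φ₂)/(Z₂−Z₁)
c = ln(0.422/0.146) / (2.9 − 0.9) = ln(2.89) / 2 = 1.0614 / 2 = 0.5307 km⁻¹

0.531 km⁻¹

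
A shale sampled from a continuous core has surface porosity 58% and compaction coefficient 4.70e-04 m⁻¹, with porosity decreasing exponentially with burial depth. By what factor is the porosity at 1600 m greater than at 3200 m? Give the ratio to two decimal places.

2.12

Working in km (1 km = 1000 m; c in km⁻¹ = c in m⁻¹ × 1000):
n(d₁)/n(d₂) = e^(−c·d₁)/e^(−c·d₂) = e^{c(d₂−d₁)}
= exp(0.47 × 1.6) = exp(0.752) = 2.1212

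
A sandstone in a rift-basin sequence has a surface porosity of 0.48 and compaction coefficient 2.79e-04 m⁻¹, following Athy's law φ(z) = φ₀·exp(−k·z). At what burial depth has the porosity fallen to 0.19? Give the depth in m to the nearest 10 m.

3320 m

Working in km (1 km = 1000 m; k in km⁻¹ = k in m⁻¹ × 1000):
Invert Athy's law: z = ln(φ₀/φ) / k
z = ln(0.48/0.19) / 0.279 = ln(2.526) / 0.279 = 0.9268 / 0.279 = 3.322 km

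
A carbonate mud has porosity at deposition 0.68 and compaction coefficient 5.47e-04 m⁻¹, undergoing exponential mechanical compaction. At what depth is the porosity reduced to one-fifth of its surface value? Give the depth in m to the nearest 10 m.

2940 m

Working in km (1 km = 1000 m; c in km⁻¹ = c in m⁻¹ × 1000):
n/n₀ = 1/5 ⇒ exp(−c·Z) = 1/5 ⇒ Z = ln(5) / c
Z = 1.6094 / 0.547 = 2.942 km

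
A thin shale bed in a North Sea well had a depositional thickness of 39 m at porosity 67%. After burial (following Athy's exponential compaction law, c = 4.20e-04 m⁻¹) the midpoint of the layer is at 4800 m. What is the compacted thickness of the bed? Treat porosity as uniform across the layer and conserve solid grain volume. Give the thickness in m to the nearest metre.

14 m

Working in km (1 km = 1000 m; c in km⁻¹ = c in m⁻¹ × 1000):
Porosity at 4.8 km: phi = 0.67·exp(−0.42×4.8) = 0.0892
Solid-volume conservation: h(1−phi) = h₀(1−phi₀) ⇒ h = h₀·(1−phi₀)/(1−phi)
h = 0.039 × (1 − 0.67)/(1 − 0.0892) = 0.039 × 0.3623 = 0.0141 km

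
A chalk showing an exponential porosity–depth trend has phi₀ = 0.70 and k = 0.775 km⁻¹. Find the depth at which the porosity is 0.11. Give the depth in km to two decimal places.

2.39 km

Invert Athy's law: Z = ln(phi₀/phi) / k
Z = ln(0.7/0.11) / 0.775 = ln(6.364) / 0.775 = 1.8506 / 0.775 = 2.388 km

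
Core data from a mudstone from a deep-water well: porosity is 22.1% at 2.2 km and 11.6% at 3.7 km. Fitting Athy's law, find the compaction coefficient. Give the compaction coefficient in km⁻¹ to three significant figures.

Athy: n(z) = n₀ e^(−kz) ⇒ n₁/n₂ = e^{k(z₂−z₁)} ⇒ k = ln(n₁/n₂)/(z₂−z₁)
k = ln(0.221/0.116) / (3.7 − 2.2) = ln(1.905) / 1.5 = 0.6446 / 1.5 = 0.4297 km⁻¹

0.430 km⁻¹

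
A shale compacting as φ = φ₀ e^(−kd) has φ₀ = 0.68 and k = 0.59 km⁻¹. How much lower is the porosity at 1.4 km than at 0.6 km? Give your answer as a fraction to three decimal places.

0.180

φ(0.6) = 0.68·e^(−0.59×0.6) = 0.4773
φ(1.4) = 0.68·e^(−0.59×1.4) = 0.2977
Δφ = 0.4773 − 0.2977 = 0.1796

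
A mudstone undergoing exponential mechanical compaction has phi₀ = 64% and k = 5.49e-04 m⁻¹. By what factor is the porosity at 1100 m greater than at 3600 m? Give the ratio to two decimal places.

3.95

Working in km (1 km = 1000 m; k in km⁻¹ = k in m⁻¹ × 1000):
phi(z₁)/phi(z₂) = e^(−k·z₁)/e^(−k·z₂) = e^{k(z₂−z₁)}
= exp(0.549 × 2.5) = exp(1.373) = 3.9452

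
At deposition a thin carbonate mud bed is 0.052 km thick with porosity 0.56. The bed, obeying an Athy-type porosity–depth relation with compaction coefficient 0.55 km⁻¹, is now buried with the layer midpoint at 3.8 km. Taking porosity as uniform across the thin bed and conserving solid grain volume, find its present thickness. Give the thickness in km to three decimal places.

0.025 km

Porosity at 3.8 km: φ = 0.56·exp(−0.55×3.8) = 0.0693
Solid-volume conservation: h(1−φ) = h₀(1−φ₀) ⇒ h = h₀·(1−φ₀)/(1−φ)
h = 0.052 × (1 − 0.56)/(1 − 0.0693) = 0.052 × 0.4727 = 0.0246 km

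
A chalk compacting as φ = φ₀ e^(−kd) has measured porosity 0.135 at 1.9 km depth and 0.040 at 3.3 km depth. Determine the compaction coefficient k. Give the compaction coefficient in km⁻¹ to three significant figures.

0.869 km⁻¹

Athy: φ(d) = φ₀ e^(−kd) ⇒ φ₁/φ₂ = e^{k(d₂−d₁)} ⇒ k = ln(φ₁/φ₂)/(d₂−d₁)
k = ln(0.135/0.04) / (3.3 − 1.9) = ln(3.375) / 1.4 = 1.2164 / 1.4 = 0.8689 km⁻¹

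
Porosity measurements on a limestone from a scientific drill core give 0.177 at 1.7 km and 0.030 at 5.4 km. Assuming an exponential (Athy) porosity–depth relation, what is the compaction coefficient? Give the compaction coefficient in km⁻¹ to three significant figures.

0.480 km⁻¹

Athy: φ(z) = φ₀ e^(−βz) ⇒ φ₁/φ₂ = e^{β(z₂−z₁)} ⇒ β = ln(φ₁/φ₂)/(z₂−z₁)
β = ln(0.177/0.03) / (5.4 − 1.7) = ln(5.9) / 3.7 = 1.7750 / 3.7 = 0.4797 km⁻¹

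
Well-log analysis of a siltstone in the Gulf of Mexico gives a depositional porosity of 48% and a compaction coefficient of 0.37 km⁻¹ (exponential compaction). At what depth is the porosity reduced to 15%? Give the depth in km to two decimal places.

Invert Athy's law: Z = ln(phi₀/phi) / c
Z = ln(0.48/0.15) / 0.37 = ln(3.2) / 0.37 = 1.1632 / 0.37 = 3.144 km

3.14 km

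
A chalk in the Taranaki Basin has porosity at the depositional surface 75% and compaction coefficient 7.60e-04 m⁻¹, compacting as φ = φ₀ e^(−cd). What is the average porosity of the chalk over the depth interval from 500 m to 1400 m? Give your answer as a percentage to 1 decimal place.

37.1%

Working in km (1 km = 1000 m; c in km⁻¹ = c in m⁻¹ × 1000):
⟨φ⟩ = (1/(d₂−d₁)) ∫ φ₀ e^(−cd) dd = φ₀·(e^(−c·d₁) − e^(−c·d₂)) / (c·(d₂−d₁))
e^(−0.76×0.5) = 0.6839; e^(−0.76×1.4) = 0.3451
⟨φ⟩ = 0.75 × (0.6839 − 0.3451) / (0.76 × 0.9) = 0.75 × 0.4953 = 0.3715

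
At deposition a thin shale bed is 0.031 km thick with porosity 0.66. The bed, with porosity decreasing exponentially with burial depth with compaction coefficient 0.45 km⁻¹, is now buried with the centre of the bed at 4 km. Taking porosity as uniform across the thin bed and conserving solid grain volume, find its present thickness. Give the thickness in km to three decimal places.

Porosity at 4 km: φ = 0.66·exp(−0.45×4) = 0.1091
Solid-volume conservation: h(1−φ) = h₀(1−φ₀) ⇒ h = h₀·(1−φ₀)/(1−φ)
h = 0.031 × (1 − 0.66)/(1 − 0.1091) = 0.031 × 0.3816 = 0.0118 km

0.012 km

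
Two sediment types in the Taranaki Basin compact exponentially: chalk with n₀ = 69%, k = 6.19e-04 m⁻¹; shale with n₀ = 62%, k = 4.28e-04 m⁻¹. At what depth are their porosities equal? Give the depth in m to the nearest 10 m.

560 m

Working in km (1 km = 1000 m; k in km⁻¹ = k in m⁻¹ × 1000):
Set n₀ₐ e^(−kₐz) = n₀ᵦ e^(−kᵦz) ⇒ ln(n₀ₐ/n₀ᵦ) = (kₐ − kᵦ)·z
z = ln(0.69/0.62) / (0.619 − 0.428) = 0.1070 / 0.191 = 0.560 km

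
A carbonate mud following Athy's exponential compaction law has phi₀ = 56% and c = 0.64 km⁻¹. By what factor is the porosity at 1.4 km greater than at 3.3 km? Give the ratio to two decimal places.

phi(z₁)/phi(z₂) = e^(−c·z₁)/e^(−c·z₂) = e^{c(z₂−z₁)}
= exp(0.64 × 1.9) = exp(1.216) = 3.3737

3.37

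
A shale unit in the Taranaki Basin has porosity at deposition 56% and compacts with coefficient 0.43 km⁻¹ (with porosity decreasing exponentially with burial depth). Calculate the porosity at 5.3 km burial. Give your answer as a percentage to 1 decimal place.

n = n₀·exp(−c·Z) = 0.56 × exp(−0.43 × 5.3) = 0.56 × exp(−2.279)
  = 0.56 × 0.1024 = 0.0573

5.7%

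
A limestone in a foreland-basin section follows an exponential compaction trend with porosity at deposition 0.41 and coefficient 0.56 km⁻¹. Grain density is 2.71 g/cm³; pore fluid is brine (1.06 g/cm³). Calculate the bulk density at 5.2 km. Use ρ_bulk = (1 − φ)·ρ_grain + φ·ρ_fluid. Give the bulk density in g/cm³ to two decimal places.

Porosity at depth: φ = 0.41·exp(−0.56×5.2) = 0.41×0.0544 = 0.0223
Bulk density: ρ_b = (1−φ)ρ_g + φ·ρ_f = 0.9777×2.71 + 0.0223×1.06
       = 2.650 + 0.024 = 2.673 g/cm³

2.67 g/cm³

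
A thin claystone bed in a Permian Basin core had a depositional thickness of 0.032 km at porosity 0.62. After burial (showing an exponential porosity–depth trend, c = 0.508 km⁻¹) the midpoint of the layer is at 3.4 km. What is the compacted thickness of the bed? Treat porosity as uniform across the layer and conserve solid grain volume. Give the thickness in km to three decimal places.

Porosity at 3.4 km: phi = 0.62·exp(−0.508×3.4) = 0.1102
Solid-volume conservation: h(1−phi) = h₀(1−phi₀) ⇒ h = h₀·(1−phi₀)/(1−phi)
h = 0.032 × (1 − 0.62)/(1 − 0.1102) = 0.032 × 0.4271 = 0.0137 km

0.014 km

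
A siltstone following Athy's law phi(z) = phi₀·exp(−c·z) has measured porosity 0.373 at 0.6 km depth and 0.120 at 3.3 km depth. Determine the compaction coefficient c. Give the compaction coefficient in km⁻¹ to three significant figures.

Athy: phi(z) = phi₀ e^(−cz) ⇒ phi₁/phi₂ = e^{c(z₂−z₁)} ⇒ c = ln(phi₁/phi₂)/(z₂−z₁)
c = ln(0.373/0.12) / (3.3 − 0.6) = ln(3.108) / 2.7 = 1.1341 / 2.7 = 0.42 km⁻¹

0.420 km⁻¹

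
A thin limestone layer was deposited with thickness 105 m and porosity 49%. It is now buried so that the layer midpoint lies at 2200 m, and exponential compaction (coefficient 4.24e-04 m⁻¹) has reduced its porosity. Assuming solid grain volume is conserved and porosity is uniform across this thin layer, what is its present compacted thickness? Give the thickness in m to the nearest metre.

66 m

Working in km (1 km = 1000 m; β in km⁻¹ = β in m⁻¹ × 1000):
Porosity at 2.2 km: n = 0.49·exp(−0.424×2.2) = 0.1928
Solid-volume conservation: h(1−n) = h₀(1−n₀) ⇒ h = h₀·(1−n₀)/(1−n)
h = 0.105 × (1 − 0.49)/(1 − 0.1928) = 0.105 × 0.6318 = 0.0663 km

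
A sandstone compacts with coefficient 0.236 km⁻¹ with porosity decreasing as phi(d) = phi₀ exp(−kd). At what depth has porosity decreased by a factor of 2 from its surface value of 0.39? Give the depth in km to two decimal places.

2.94 km

phi/phi₀ = 1/2 ⇒ exp(−k·d) = 1/2 ⇒ d = ln(2) / k
d = 0.6931 / 0.236 = 2.937 km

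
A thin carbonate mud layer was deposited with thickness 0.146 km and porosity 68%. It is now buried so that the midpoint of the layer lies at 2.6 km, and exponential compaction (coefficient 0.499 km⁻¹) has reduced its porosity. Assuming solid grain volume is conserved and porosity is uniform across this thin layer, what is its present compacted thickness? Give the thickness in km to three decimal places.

0.057 km

Porosity at 2.6 km: phi = 0.68·exp(−0.499×2.6) = 0.1858
Solid-volume conservation: h(1−phi) = h₀(1−phi₀) ⇒ h = h₀·(1−phi₀)/(1−phi)
h = 0.146 × (1 − 0.68)/(1 − 0.1858) = 0.146 × 0.3930 = 0.0574 km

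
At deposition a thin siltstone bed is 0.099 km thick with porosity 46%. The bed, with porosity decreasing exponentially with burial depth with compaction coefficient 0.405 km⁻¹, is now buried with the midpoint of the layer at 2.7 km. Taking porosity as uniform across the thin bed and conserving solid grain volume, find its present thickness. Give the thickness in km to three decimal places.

0.063 km

Porosity at 2.7 km: phi = 0.46·exp(−0.405×2.7) = 0.1541
Solid-volume conservation: h(1−phi) = h₀(1−phi₀) ⇒ h = h₀·(1−phi₀)/(1−phi)
h = 0.099 × (1 − 0.46)/(1 − 0.1541) = 0.099 × 0.6384 = 0.0632 km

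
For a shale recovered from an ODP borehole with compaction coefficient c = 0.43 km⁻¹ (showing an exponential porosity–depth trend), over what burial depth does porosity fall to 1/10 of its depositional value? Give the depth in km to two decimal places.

5.35 km

phi/phi₀ = 1/10 ⇒ exp(−c·d) = 1/10 ⇒ d = ln(10) / c
d = 2.3026 / 0.43 = 5.355 km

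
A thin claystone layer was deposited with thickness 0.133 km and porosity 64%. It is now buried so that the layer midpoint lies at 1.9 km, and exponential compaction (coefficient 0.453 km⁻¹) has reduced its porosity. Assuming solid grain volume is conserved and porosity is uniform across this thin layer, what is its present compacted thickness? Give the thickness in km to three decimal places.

Porosity at 1.9 km: φ = 0.64·exp(−0.453×1.9) = 0.2706
Solid-volume conservation: h(1−φ) = h₀(1−φ₀) ⇒ h = h₀·(1−φ₀)/(1−φ)
h = 0.133 × (1 − 0.64)/(1 − 0.2706) = 0.133 × 0.4936 = 0.0656 km

0.066 km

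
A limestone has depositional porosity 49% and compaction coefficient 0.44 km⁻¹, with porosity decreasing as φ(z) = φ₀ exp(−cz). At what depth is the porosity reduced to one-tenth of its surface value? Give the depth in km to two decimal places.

φ/φ₀ = 1/10 ⇒ exp(−c·z) = 1/10 ⇒ z = ln(10) / c
z = 2.3026 / 0.44 = 5.233 km

5.23 km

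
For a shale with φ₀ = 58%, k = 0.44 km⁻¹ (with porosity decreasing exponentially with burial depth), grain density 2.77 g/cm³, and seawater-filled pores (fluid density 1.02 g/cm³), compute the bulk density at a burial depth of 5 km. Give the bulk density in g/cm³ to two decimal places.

2.66 g/cm³

Porosity at depth: φ = 0.58·exp(−0.44×5) = 0.58×0.1108 = 0.0643
Bulk density: ρ_b = (1−φ)ρ_g + φ·ρ_f = 0.9357×2.77 + 0.0643×1.02
       = 2.592 + 0.066 = 2.658 g/cm³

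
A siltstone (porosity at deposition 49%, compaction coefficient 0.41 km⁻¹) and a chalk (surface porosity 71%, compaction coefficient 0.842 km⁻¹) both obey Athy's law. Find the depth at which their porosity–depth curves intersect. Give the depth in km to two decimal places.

0.86 km

Set φ₀ₐ e^(−kₐZ) = φ₀ᵦ e^(−kᵦZ) ⇒ ln(φ₀ₐ/φ₀ᵦ) = (kₐ − kᵦ)·Z
Z = ln(0.49/0.71) / (0.41 − 0.842) = -0.3709 / -0.432 = 0.858 km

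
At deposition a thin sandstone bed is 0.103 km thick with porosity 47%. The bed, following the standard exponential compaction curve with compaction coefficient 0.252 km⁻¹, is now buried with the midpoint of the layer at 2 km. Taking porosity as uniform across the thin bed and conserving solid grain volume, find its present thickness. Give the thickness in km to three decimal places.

0.076 km

Porosity at 2 km: φ = 0.47·exp(−0.252×2) = 0.2839
Solid-volume conservation: h(1−φ) = h₀(1−φ₀) ⇒ h = h₀·(1−φ₀)/(1−φ)
h = 0.103 × (1 − 0.47)/(1 − 0.2839) = 0.103 × 0.7402 = 0.0762 km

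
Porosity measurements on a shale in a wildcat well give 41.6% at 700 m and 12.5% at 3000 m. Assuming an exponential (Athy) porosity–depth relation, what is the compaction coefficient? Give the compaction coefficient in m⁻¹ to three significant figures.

0.000523 m⁻¹

Working in km (1 km = 1000 m; c in km⁻¹ = c in m⁻¹ × 1000):
Athy: φ(z) = φ₀ e^(−cz) ⇒ φ₁/φ₂ = e^{c(z₂−z₁)} ⇒ c = ln(φ₁/φ₂)/(z₂−z₁)
c = ln(0.416/0.125) / (3 − 0.7) = ln(3.328) / 2.3 = 1.2024 / 2.3 = 0.5228 km⁻¹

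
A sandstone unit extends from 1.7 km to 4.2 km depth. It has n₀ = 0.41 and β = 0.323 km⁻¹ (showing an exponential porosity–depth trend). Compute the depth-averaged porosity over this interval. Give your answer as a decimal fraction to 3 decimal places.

0.162

⟨n⟩ = (1/(d₂−d₁)) ∫ n₀ e^(−βd) dd = n₀·(e^(−β·d₁) − e^(−β·d₂)) / (β·(d₂−d₁))
e^(−0.323×1.7) = 0.5775; e^(−0.323×4.2) = 0.2575
⟨n⟩ = 0.41 × (0.5775 − 0.2575) / (0.323 × 2.5) = 0.41 × 0.3962 = 0.1624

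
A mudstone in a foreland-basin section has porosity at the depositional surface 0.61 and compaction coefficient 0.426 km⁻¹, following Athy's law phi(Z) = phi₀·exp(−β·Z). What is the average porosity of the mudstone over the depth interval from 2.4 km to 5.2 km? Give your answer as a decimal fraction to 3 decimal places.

0.128

⟨phi⟩ = (1/(Z₂−Z₁)) ∫ phi₀ e^(−βZ) dZ = phi₀·(e^(−β·Z₁) − e^(−β·Z₂)) / (β·(Z₂−Z₁))
e^(−0.426×2.4) = 0.3597; e^(−0.426×5.2) = 0.1091
⟨phi⟩ = 0.61 × (0.3597 − 0.1091) / (0.426 × 2.8) = 0.61 × 0.2101 = 0.1282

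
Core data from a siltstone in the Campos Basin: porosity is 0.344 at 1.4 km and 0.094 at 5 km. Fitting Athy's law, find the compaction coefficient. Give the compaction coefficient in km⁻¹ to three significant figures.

Athy: φ(z) = φ₀ e^(−βz) ⇒ φ₁/φ₂ = e^{β(z₂−z₁)} ⇒ β = ln(φ₁/φ₂)/(z₂−z₁)
β = ln(0.344/0.094) / (5 − 1.4) = ln(3.66) / 3.6 = 1.2973 / 3.6 = 0.3604 km⁻¹

0.360 km⁻¹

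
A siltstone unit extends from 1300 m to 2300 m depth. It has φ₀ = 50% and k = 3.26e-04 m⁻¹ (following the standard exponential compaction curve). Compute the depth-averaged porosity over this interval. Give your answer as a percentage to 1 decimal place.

Working in km (1 km = 1000 m; k in km⁻¹ = k in m⁻¹ × 1000):
⟨φ⟩ = (1/(d₂−d₁)) ∫ φ₀ e^(−kd) dd = φ₀·(e^(−k·d₁) − e^(−k·d₂)) / (k·(d₂−d₁))
e^(−0.326×1.3) = 0.6546; e^(−0.326×2.3) = 0.4725
⟨φ⟩ = 0.5 × (0.6546 − 0.4725) / (0.326 × 1) = 0.5 × 0.5586 = 0.2793

27.9%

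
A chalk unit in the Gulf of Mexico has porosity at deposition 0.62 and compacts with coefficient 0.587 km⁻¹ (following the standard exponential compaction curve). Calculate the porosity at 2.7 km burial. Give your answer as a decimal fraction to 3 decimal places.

0.127

n = n₀·exp(−k·Z) = 0.62 × exp(−0.587 × 2.7) = 0.62 × exp(−1.585)
  = 0.62 × 0.2050 = 0.1271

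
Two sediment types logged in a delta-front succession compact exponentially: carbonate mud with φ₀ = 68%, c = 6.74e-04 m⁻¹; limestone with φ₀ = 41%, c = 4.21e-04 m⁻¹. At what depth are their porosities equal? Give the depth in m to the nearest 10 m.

Working in km (1 km = 1000 m; c in km⁻¹ = c in m⁻¹ × 1000):
Set φ₀ₐ e^(−cₐZ) = φ₀ᵦ e^(−cᵦZ) ⇒ ln(φ₀ₐ/φ₀ᵦ) = (cₐ − cᵦ)·Z
Z = ln(0.68/0.41) / (0.674 − 0.421) = 0.5059 / 0.253 = 2.000 km

2000 m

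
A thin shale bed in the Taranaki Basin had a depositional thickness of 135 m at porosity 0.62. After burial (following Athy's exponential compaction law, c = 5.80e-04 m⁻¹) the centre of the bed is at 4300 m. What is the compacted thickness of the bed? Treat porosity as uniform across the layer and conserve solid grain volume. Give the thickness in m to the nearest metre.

Working in km (1 km = 1000 m; c in km⁻¹ = c in m⁻¹ × 1000):
Porosity at 4.3 km: φ = 0.62·exp(−0.58×4.3) = 0.0512
Solid-volume conservation: h(1−φ) = h₀(1−φ₀) ⇒ h = h₀·(1−φ₀)/(1−φ)
h = 0.135 × (1 − 0.62)/(1 − 0.0512) = 0.135 × 0.4005 = 0.0541 km

54 m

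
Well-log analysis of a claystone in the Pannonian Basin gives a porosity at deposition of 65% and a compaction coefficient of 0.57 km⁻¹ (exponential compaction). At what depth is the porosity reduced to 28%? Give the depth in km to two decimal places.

Invert Athy's law: z = ln(φ₀/φ) / k
z = ln(0.65/0.28) / 0.57 = ln(2.321) / 0.57 = 0.8422 / 0.57 = 1.478 km

1.48 km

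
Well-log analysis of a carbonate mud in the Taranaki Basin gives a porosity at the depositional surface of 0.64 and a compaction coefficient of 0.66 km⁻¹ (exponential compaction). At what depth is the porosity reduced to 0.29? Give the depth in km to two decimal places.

1.20 km

Invert Athy's law: d = ln(n₀/n) / c
d = ln(0.64/0.29) / 0.66 = ln(2.207) / 0.66 = 0.7916 / 0.66 = 1.199 km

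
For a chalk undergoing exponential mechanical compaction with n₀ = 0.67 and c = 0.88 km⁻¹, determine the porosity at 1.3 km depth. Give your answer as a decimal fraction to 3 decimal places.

0.213

n = n₀·exp(−c·d) = 0.67 × exp(−0.88 × 1.3) = 0.67 × exp(−1.144)
  = 0.67 × 0.3185 = 0.2134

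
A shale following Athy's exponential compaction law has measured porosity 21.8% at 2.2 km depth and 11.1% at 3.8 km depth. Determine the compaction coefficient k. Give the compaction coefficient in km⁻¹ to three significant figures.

0.422 km⁻¹

Athy: phi(d) = phi₀ e^(−kd) ⇒ phi₁/phi₂ = e^{k(d₂−d₁)} ⇒ k = ln(phi₁/phi₂)/(d₂−d₁)
k = ln(0.218/0.111) / (3.8 − 2.2) = ln(1.964) / 1.6 = 0.6750 / 1.6 = 0.4219 km⁻¹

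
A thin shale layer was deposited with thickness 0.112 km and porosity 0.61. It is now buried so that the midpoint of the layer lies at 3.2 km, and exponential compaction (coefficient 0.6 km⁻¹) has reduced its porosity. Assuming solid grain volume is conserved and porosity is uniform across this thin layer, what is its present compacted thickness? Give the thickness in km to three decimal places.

0.048 km

Porosity at 3.2 km: φ = 0.61·exp(−0.6×3.2) = 0.0894
Solid-volume conservation: h(1−φ) = h₀(1−φ₀) ⇒ h = h₀·(1−φ₀)/(1−φ)
h = 0.112 × (1 − 0.61)/(1 − 0.0894) = 0.112 × 0.4283 = 0.0480 km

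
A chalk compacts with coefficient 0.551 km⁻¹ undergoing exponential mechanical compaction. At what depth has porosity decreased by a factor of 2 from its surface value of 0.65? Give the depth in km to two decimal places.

phi/phi₀ = 1/2 ⇒ exp(−c·z) = 1/2 ⇒ z = ln(2) / c
z = 0.6931 / 0.551 = 1.258 km

1.26 km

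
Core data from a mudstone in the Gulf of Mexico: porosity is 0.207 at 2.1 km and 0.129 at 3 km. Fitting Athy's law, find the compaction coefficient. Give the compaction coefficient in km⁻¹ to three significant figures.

0.525 km⁻¹

Athy: n(z) = n₀ e^(−cz) ⇒ n₁/n₂ = e^{c(z₂−z₁)} ⇒ c = ln(n₁/n₂)/(z₂−z₁)
c = ln(0.207/0.129) / (3 − 2.1) = ln(1.605) / 0.9 = 0.4729 / 0.9 = 0.5255 km⁻¹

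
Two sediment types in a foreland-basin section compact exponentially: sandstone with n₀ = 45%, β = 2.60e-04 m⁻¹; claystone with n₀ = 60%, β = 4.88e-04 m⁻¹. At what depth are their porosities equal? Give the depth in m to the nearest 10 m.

1260 m

Working in km (1 km = 1000 m; β in km⁻¹ = β in m⁻¹ × 1000):
Set n₀ₐ e^(−βₐZ) = n₀ᵦ e^(−βᵦZ) ⇒ ln(n₀ₐ/n₀ᵦ) = (βₐ − βᵦ)·Z
Z = ln(0.45/0.6) / (0.26 − 0.488) = -0.2877 / -0.228 = 1.262 km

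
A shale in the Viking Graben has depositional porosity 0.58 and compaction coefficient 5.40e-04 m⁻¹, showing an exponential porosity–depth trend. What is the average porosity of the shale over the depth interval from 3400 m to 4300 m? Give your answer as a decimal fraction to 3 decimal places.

Working in km (1 km = 1000 m; c in km⁻¹ = c in m⁻¹ × 1000):
⟨phi⟩ = (1/(Z₂−Z₁)) ∫ phi₀ e^(−cZ) dZ = phi₀·(e^(−c·Z₁) − e^(−c·Z₂)) / (c·(Z₂−Z₁))
e^(−0.54×3.4) = 0.1595; e^(−0.54×4.3) = 0.0981
⟨phi⟩ = 0.58 × (0.1595 − 0.0981) / (0.54 × 0.9) = 0.58 × 0.1263 = 0.0732

0.073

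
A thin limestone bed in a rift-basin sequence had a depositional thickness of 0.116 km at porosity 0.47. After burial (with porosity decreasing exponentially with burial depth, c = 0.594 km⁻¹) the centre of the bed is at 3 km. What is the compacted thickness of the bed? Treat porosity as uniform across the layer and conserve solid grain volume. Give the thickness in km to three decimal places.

0.067 km

Porosity at 3 km: phi = 0.47·exp(−0.594×3) = 0.0791
Solid-volume conservation: h(1−phi) = h₀(1−phi₀) ⇒ h = h₀·(1−phi₀)/(1−phi)
h = 0.116 × (1 − 0.47)/(1 − 0.0791) = 0.116 × 0.5755 = 0.0668 km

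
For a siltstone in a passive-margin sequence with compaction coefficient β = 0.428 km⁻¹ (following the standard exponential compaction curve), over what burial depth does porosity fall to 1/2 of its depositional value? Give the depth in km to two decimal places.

φ/φ₀ = 1/2 ⇒ exp(−β·Z) = 1/2 ⇒ Z = ln(2) / β
Z = 0.6931 / 0.428 = 1.620 km

1.62 km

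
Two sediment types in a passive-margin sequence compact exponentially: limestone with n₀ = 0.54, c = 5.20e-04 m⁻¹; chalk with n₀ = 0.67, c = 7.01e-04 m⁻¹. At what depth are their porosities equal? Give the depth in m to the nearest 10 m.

1190 m

Working in km (1 km = 1000 m; c in km⁻¹ = c in m⁻¹ × 1000):
Set n₀ₐ e^(−cₐZ) = n₀ᵦ e^(−cᵦZ) ⇒ ln(n₀ₐ/n₀ᵦ) = (cₐ − cᵦ)·Z
Z = ln(0.54/0.67) / (0.52 − 0.701) = -0.2157 / -0.181 = 1.192 km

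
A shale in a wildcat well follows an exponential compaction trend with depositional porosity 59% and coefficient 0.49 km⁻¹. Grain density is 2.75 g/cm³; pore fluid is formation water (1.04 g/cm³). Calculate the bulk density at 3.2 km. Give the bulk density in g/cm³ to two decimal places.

Porosity at depth: n = 0.59·exp(−0.49×3.2) = 0.59×0.2085 = 0.1230
Bulk density: ρ_b = (1−n)ρ_g + n·ρ_f = 0.8770×2.75 + 0.1230×1.04
       = 2.412 + 0.128 = 2.540 g/cm³

2.54 g/cm³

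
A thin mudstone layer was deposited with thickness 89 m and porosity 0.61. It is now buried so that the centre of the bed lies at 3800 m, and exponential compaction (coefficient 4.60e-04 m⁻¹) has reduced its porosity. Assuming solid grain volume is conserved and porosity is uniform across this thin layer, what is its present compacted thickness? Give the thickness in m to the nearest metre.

39 m

Working in km (1 km = 1000 m; k in km⁻¹ = k in m⁻¹ × 1000):
Porosity at 3.8 km: φ = 0.61·exp(−0.46×3.8) = 0.1062
Solid-volume conservation: h(1−φ) = h₀(1−φ₀) ⇒ h = h₀·(1−φ₀)/(1−φ)
h = 0.089 × (1 − 0.61)/(1 − 0.1062) = 0.089 × 0.4363 = 0.0388 km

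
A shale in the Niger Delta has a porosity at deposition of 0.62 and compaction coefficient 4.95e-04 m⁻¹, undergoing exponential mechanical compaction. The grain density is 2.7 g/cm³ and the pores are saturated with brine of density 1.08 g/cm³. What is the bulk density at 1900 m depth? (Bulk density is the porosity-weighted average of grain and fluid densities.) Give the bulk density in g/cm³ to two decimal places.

Working in km (1 km = 1000 m; β in km⁻¹ = β in m⁻¹ × 1000):
Porosity at depth: n = 0.62·exp(−0.495×1.9) = 0.62×0.3904 = 0.2421
Bulk density: ρ_b = (1−n)ρ_g + n·ρ_f = 0.7579×2.7 + 0.2421×1.08
       = 2.046 + 0.261 = 2.308 g/cm³

2.31 g/cm³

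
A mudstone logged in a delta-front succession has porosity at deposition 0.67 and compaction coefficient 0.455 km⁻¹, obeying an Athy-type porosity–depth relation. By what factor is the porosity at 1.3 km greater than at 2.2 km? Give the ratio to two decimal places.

1.51

φ(z₁)/φ(z₂) = e^(−c·z₁)/e^(−c·z₂) = e^{c(z₂−z₁)}
= exp(0.455 × 0.9) = exp(0.4095) = 1.5061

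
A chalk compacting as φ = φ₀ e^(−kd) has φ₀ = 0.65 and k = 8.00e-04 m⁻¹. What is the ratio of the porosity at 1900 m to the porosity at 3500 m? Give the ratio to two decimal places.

3.60

Working in km (1 km = 1000 m; k in km⁻¹ = k in m⁻¹ × 1000):
φ(d₁)/φ(d₂) = e^(−k·d₁)/e^(−k·d₂) = e^{k(d₂−d₁)}
= exp(0.8 × 1.6) = exp(1.28) = 3.5966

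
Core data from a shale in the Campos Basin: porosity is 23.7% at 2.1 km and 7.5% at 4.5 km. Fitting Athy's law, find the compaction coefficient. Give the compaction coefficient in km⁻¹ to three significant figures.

Athy: φ(z) = φ₀ e^(−βz) ⇒ φ₁/φ₂ = e^{β(z₂−z₁)} ⇒ β = ln(φ₁/φ₂)/(z₂−z₁)
β = ln(0.237/0.075) / (4.5 − 2.1) = ln(3.16) / 2.4 = 1.1506 / 2.4 = 0.4794 km⁻¹

0.479 km⁻¹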